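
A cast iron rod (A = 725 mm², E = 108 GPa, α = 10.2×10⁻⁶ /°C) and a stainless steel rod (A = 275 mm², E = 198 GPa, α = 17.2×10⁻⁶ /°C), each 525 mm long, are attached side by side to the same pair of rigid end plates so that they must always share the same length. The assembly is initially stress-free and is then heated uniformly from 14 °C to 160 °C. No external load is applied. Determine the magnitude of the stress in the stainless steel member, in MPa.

σ ≈ 119 MPa (compressive)

Equilibrium of a rigid end plate with no external load gives equal and opposite internal forces ±P in the two members. Since α_{stainless steel} > α_{cast iron}, heating drives the stainless steel into compression and the cast iron into tension.
Equating the net (thermal + elastic) strains gives |α₁ − α₂|·ΔT = P·[1/(A₁E₁) + 1/(A₂E₂)].
|α₁ − α₂|·ΔT = 7×10⁻⁶ × 146 = 0.001022.
1/(A₁E₁) + 1/(A₂E₂) = 1/(725×108×10³) + 1/(275×198×10³) = 3.114×10⁻⁸ N⁻¹.
So P = 0.001022 / 3.114×10⁻⁸ = 32.82 kN.
σ_{stainless steel} = P/A₂ = 32820/275 = 119.4 MPa, compressive.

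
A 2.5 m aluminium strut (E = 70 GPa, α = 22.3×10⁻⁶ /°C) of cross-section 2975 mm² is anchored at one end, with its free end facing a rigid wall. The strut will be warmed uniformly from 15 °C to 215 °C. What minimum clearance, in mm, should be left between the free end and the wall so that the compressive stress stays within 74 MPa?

g ≈ 8.51 mm

With no wall the strut would lengthen by αΔT L = 22.3×10⁻⁶ × 200 × 2500 = 11.15 mm.
At the allowable stress the elastic shortening the wall may impose is σL/E = 74 × 2500 / (70×10³) = 2.643 mm.
So the gap has to take up the difference, g_min = δ_free − σL/E = 11.15 − 2.643 = 8.507 mm.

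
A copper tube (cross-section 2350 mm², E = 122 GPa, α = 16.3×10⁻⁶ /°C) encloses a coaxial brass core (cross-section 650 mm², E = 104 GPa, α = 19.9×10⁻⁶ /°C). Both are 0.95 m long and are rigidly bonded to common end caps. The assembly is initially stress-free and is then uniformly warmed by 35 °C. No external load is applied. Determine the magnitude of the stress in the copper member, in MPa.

σ ≈ 2.93 MPa (tensile)

Equilibrium of a rigid end plate with no external load gives equal and opposite internal forces ±P in the two members. Since α_{brass} > α_{copper}, heating drives the brass into compression and the copper into tension.
Setting the final lengths equal and cancelling L: (α₁ − α₂)ΔT = P/(A₁E₁) + P/(A₂E₂).
|α₁ − α₂|·ΔT = 3.6×10⁻⁶ × 35 = 0.000126.
1/(A₁E₁) + 1/(A₂E₂) = 1/(2350×122×10³) + 1/(650×104×10³) = 1.828×10⁻⁸ N⁻¹.
P = 0.000126 / 1.828×10⁻⁸ = 6892 N = 6.892 kN.
σ_{copper} = P/A₁ = 6892/2350 = 2.933 MPa, tensile.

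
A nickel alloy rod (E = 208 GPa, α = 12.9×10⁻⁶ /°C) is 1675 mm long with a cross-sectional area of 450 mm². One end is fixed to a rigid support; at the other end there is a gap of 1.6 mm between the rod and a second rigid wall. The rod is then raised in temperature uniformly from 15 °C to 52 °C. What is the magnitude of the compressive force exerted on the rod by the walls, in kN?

P ≈ 0 kN

Unrestrained expansion: δ_free = αΔT L = 12.9×10⁻⁶ × 37 × 1675 = 0.7995 mm.
This is smaller than the 1.6 mm clearance, so the rod expands freely without reaching the stop — the stress is zero.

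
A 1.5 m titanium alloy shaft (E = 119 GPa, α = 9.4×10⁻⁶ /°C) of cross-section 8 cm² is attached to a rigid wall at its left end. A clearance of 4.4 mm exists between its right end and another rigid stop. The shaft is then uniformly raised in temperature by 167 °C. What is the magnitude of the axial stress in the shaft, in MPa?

σ ≈ 0 MPa

Free thermal elongation = αΔT L = 9.4×10⁻⁶ × 167 × 1500 = 2.355 mm.
Since δ_free = 2.35 mm is less than the 4.4 mm gap, the shaft never touches the wall. No axial force develops.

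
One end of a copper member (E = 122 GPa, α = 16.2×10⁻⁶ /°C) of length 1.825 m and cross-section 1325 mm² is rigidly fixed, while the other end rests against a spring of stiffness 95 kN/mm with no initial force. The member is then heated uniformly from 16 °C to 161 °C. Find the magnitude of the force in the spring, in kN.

P ≈ 197 kN

The unrestrained thermal change is αΔT L = 16.2×10⁻⁶ × 145 × 1825 = 4.287 mm.
With a force P in the spring, the elastic change of the member is PL/(AE) and that of the spring is P/k; compatibility requires their sum to equal δ_free.
So P = δ_free / [L/(AE) + 1/k] = 4.287 / [ 1825/(1325×122×10³) + 1/(95×10³) ].
P = 4.287 / 2.182×10⁻⁵ = 196500 N.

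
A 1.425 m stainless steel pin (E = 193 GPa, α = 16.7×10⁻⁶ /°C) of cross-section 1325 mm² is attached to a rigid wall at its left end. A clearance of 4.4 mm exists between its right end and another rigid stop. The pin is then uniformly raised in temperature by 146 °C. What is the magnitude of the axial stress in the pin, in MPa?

σ ≈ 0 MPa

If the wall were absent the pin would grow by αΔT L = 16.7×10⁻⁶ × 146 × 1425 = 3.474 mm.
This is smaller than the 4.4 mm clearance, so the pin expands freely without reaching the stop — the stress is zero.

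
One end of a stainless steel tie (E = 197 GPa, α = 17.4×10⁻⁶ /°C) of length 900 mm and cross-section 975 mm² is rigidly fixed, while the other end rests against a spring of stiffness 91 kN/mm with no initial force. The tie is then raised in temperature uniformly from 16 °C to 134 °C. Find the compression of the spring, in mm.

The unrestrained thermal change is αΔT L = 17.4×10⁻⁶ × 118 × 900 = 1.848 mm.
Let P be the compressive force at the spring. The tie shortens elastically by PL/(AE) and the spring compresses by P/k; together these equal δ_free.
So P = δ_free / [L/(AE) + 1/k] = 1.848 / [ 900/(975×197×10³) + 1/(91×10³) ].
P = 1.848 / 1.567×10⁻⁵ = 117900 N.
Spring compression = P/k = 117900/(91×10³) = 1.295 mm.

δ ≈ 1.3 mm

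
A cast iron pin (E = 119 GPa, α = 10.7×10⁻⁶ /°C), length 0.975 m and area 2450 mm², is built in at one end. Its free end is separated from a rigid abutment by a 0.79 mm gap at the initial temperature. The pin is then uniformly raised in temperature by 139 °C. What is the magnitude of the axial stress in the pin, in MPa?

If the wall were absent the pin would grow by αΔT L = 10.7×10⁻⁶ × 139 × 975 = 1.45 mm.
This exceeds the 0.79 mm gap, so the wall pushes back. The portion of expansion that must be recovered elastically is δ_free − gap = 1.45 − 0.79 = 0.6601 mm.
That suppressed elongation corresponds to σ = E·Δ/L = 119×10³ × 0.6601/975 = 80.57 MPa.

σ ≈ 80.6 MPa (compressive)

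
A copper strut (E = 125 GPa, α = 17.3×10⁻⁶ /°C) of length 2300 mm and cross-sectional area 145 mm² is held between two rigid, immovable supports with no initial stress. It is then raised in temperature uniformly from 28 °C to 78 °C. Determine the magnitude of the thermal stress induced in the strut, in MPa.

With length fixed, the mechanical strain must cancel the thermal strain αΔT = 17.3×10⁻⁶ × 50 = 865×10⁻⁶.
The stress required to suppress this strain is σ = Eε = 125×10³ × 865×10⁻⁶ = 108.1 MPa, compressive since the strut is trying to expand.

σ ≈ 108 MPa (compressive)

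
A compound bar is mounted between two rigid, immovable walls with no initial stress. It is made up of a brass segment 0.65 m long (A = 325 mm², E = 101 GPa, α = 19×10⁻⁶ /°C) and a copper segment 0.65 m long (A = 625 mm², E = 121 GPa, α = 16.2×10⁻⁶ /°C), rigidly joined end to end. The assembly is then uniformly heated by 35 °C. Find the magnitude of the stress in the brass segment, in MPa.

With the walls removed the bar would change length by δ_free = Σ αᵢΔT Lᵢ = 19×10⁻⁶×35×650 + 16.2×10⁻⁶×35×650 = 0.8008 mm.
The rigid supports impose zero overall length change; the single axial force P common to all segments must satisfy P Σ Lᵢ/(AᵢEᵢ) = δ_free.
Σ Lᵢ/(AᵢEᵢ) = 650/(325×101×10³) + 650/(625×121×10³) = 2.84×10⁻⁵ mm/N.
Hence P = δ_free / Σ(L/AE) = 0.8008/2.84×10⁻⁵ = 28.2 kN (compressive).
σ_{brass} = P / A = 28200 / 325 = 86.77 MPa.

σ ≈ 86.8 MPa (compressive)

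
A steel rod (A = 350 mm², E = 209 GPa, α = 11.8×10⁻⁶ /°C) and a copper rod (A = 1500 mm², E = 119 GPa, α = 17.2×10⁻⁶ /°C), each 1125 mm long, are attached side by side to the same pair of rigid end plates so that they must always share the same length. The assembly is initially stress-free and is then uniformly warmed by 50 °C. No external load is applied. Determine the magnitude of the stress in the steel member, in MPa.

σ ≈ 40 MPa (tensile)

Both members must finish at the same length. With the larger α, the copper tends to over-expand; the plates restrain it, putting the copper in compression and the steel in tension. With no external load the two internal forces are equal and opposite, magnitude P.
Equating the net (thermal + elastic) strains gives |α₁ − α₂|·ΔT = P·[1/(A₁E₁) + 1/(A₂E₂)].
|α₁ − α₂|·ΔT = 5.4×10⁻⁶ × 50 = 0.00027.
1/(A₁E₁) + 1/(A₂E₂) = 1/(350×209×10³) + 1/(1500×119×10³) = 1.927×10⁻⁸ N⁻¹.
So P = 0.00027 / 1.927×10⁻⁸ = 14.01 kN.
σ_{steel} = P/A₁ = 14010/350 = 40.03 MPa, tensile.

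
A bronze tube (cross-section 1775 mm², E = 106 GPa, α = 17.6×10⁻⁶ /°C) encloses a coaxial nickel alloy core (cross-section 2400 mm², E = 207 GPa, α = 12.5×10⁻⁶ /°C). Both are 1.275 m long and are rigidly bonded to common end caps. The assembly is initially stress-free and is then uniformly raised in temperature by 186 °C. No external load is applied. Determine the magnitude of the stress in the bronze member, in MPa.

Both members must finish at the same length. With the larger α, the bronze tends to over-expand; the plates restrain it, putting the bronze in compression and the nickel alloy in tension. With no external load the two internal forces are equal and opposite, magnitude P.
Setting the final lengths equal and cancelling L: (α₁ − α₂)ΔT = P/(A₁E₁) + P/(A₂E₂).
|α₁ − α₂|·ΔT = 5.1×10⁻⁶ × 186 = 0.0009486.
1/(A₁E₁) + 1/(A₂E₂) = 1/(1775×106×10³) + 1/(2400×207×10³) = 7.328×10⁻⁹ N⁻¹.
P = 0.0009486 / 7.328×10⁻⁹ = 129500 N = 129.5 kN.
σ_{bronze} = P/A₁ = 129500/1775 = 72.93 MPa, compressive.

σ ≈ 72.9 MPa (compressive)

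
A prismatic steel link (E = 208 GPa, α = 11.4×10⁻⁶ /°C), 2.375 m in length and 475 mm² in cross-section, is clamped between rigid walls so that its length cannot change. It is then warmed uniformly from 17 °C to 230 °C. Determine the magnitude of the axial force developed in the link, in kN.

Full restraint means ε = 0, so the stress is σ = EαΔT = 208×10³ × 11.4×10⁻⁶ × 213 = 505.1 MPa.
Axial force P = σA = 505.1 × 475 = 239900 N = 239.9 kN, compressive.

P ≈ 240 kN (compressive)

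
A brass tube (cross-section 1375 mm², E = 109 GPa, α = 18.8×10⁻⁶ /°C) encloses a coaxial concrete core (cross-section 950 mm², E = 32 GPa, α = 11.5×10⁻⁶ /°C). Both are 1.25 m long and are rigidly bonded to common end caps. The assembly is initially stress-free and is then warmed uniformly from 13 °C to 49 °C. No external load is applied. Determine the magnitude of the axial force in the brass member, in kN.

P ≈ 6.64 kN (compressive in the brass)

The brass has the larger α, so on heating it would change length more than the concrete if both were free. The rigid plates force a common final length, so the brass is put into compression and the concrete into tension, with equal and opposite forces P (no external load).
Equating the net (thermal + elastic) strains gives |α₁ − α₂|·ΔT = P·[1/(A₁E₁) + 1/(A₂E₂)].
|α₁ − α₂|·ΔT = 7.3×10⁻⁶ × 36 = 0.0002628.
1/(A₁E₁) + 1/(A₂E₂) = 1/(1375×109×10³) + 1/(950×32×10³) = 3.957×10⁻⁸ N⁻¹.
So P = 0.0002628 / 3.957×10⁻⁸ = 6.642 kN.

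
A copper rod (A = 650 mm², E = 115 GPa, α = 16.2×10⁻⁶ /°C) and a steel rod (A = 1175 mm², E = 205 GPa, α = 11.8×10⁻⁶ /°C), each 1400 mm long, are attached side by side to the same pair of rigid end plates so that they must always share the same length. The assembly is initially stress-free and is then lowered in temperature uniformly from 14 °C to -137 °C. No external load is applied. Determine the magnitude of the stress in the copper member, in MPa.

σ ≈ 58.3 MPa (tensile)

Equilibrium of a rigid end plate with no external load gives equal and opposite internal forces ±P in the two members. Since α_{copper} > α_{steel}, cooling drives the copper into tension and the steel into compression.
Compatibility of the two members (thermal + elastic change equal): (α₁ − α₂)ΔT = P·[1/(A₁E₁) + 1/(A₂E₂)].
|α₁ − α₂|·ΔT = 4.4×10⁻⁶ × 151 = 0.0006644.
1/(A₁E₁) + 1/(A₂E₂) = 1/(650×115×10³) + 1/(1175×205×10³) = 1.753×10⁻⁸ N⁻¹.
So P = 0.0006644 / 1.753×10⁻⁸ = 37.9 kN.
σ_{copper} = P/A₁ = 37900/650 = 58.31 MPa, tensile.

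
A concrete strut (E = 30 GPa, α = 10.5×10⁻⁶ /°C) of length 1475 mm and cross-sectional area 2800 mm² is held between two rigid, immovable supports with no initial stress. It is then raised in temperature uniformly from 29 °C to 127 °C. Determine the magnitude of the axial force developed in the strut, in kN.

P ≈ 86.4 kN (compressive)

The ends cannot move, so σ = EαΔT = 30×10³ × 10.5×10⁻⁶ × 98 = 30.87 MPa.
Axial force P = σA = 30.87 × 2800 = 86440 N = 86.44 kN, compressive.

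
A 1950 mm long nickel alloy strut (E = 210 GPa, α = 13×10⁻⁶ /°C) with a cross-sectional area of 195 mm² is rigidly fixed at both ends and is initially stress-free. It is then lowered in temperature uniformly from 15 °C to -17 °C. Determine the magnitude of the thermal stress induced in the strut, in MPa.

The supports are rigid, so the total axial strain is zero. The restrained thermal strain is ε = αΔT = 13×10⁻⁶ × 32 = 416×10⁻⁶.
Hence σ = E·αΔT = 210×10³ × 416×10⁻⁶ = 87.36 MPa, tensile.

σ ≈ 87.4 MPa (tensile)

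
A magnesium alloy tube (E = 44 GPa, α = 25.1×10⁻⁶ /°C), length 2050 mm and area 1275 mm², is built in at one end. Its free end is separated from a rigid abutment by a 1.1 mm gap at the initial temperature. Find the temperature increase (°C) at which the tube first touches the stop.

The gap closes when αΔT L = 1.1 mm, since the tube is still unstressed at that instant.
So ΔT = g/(αL) = 1.1/(25.1×10⁻⁶ × 2050) = 21.38 °C.

ΔT ≈ 21.4 °C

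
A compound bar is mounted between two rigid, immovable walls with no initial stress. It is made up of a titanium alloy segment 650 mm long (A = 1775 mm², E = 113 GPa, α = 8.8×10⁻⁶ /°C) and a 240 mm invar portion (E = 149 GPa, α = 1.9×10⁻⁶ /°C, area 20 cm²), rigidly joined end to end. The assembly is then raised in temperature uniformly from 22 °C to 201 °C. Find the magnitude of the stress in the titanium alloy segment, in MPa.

With the walls removed the bar would change length by δ_free = Σ αᵢΔT Lᵢ = 8.8×10⁻⁶×179×650 + 1.9×10⁻⁶×179×240 = 1.106 mm.
Since the ends are fixed, an axial force P builds up, equal in every segment, with P · Σ Lᵢ/(AᵢEᵢ) = δ_free.
Σ Lᵢ/(AᵢEᵢ) = 650/(1775×113×10³) + 240/(2000×149×10³) = 4.046×10⁻⁶ mm/N.
P = 1.106 / 4.046×10⁻⁶ = 273200 N = 273.2 kN, compressive.
σ_{titanium alloy} = P / A = 273200 / 1775 = 153.9 MPa.

σ ≈ 154 MPa (compressive)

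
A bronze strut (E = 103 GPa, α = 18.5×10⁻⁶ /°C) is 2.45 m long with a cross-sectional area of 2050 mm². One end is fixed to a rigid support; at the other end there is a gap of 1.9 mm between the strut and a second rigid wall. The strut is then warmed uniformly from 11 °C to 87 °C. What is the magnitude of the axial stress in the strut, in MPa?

Free thermal elongation = αΔT L = 18.5×10⁻⁶ × 76 × 2450 = 3.445 mm.
The gap closes (δ_free > 1.9 mm) and the wall then resists a further 3.445 − 1.9 = 1.545 mm of expansion.
That suppressed elongation corresponds to σ = E·Δ/L = 103×10³ × 1.545/2450 = 64.94 MPa.

σ ≈ 64.9 MPa (compressive)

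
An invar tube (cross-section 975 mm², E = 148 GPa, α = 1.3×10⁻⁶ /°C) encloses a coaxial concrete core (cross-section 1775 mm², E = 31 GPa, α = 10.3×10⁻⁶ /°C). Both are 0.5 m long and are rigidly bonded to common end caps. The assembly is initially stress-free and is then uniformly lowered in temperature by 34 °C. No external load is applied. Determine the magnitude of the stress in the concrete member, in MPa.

The concrete has the larger α, so on cooling it would change length more than the invar if both were free. The rigid plates force a common final length, so the concrete is put into tension and the invar into compression, with equal and opposite forces P (no external load).
Equating the net (thermal + elastic) strains gives |α₁ − α₂|·ΔT = P·[1/(A₁E₁) + 1/(A₂E₂)].
|α₁ − α₂|·ΔT = 9×10⁻⁶ × 34 = 0.000306.
1/(A₁E₁) + 1/(A₂E₂) = 1/(975×148×10³) + 1/(1775×31×10³) = 2.51×10⁻⁸ N⁻¹.
So P = 0.000306 / 2.51×10⁻⁸ = 12.19 kN.
σ_{concrete} = P/A₂ = 12190/1775 = 6.867 MPa, tensile.

σ ≈ 6.87 MPa (tensile)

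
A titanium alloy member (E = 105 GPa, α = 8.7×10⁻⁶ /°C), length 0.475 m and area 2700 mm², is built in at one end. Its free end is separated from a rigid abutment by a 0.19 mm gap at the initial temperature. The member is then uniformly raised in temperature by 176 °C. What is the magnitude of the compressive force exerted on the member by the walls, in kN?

Free thermal elongation = αΔT L = 8.7×10⁻⁶ × 176 × 475 = 0.7273 mm.
This exceeds the 0.19 mm gap, so the wall pushes back. The portion of expansion that must be recovered elastically is δ_free − gap = 0.7273 − 0.19 = 0.5373 mm.
Compatibility: PL/(AE) = 0.5373 mm, so σ = P/A = E × (0.5373/475) = 118.8 MPa.
Force on the wall = σA = 118.8 × 2700 mm² = 320.7 kN.

P ≈ 321 kN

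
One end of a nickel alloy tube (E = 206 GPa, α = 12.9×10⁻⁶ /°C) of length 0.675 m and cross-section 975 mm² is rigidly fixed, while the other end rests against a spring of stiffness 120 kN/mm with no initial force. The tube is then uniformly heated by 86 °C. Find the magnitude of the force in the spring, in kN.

Free thermal expansion: δ_free = αΔT L = 12.9×10⁻⁶ × 86 × 675 = 0.7488 mm.
Let P be the compressive force at the spring. The tube shortens elastically by PL/(AE) and the spring compresses by P/k; together these equal δ_free.
P [ L/(AE) + 1/k ] = δ_free → P [ 675/(975×206×10³) + 1/(120×10³) ] = 0.7488.
P = 0.7488 / 1.169×10⁻⁵ = 64040 N.

P ≈ 64 kN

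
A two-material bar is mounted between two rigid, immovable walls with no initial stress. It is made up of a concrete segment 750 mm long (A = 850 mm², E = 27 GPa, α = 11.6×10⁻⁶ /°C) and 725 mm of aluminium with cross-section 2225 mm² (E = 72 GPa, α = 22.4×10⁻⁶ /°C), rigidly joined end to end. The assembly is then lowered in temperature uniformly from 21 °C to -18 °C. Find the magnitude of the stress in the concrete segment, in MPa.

With the walls removed the bar would change length by δ_free = Σ αᵢΔT Lᵢ = 11.6×10⁻⁶×39×750 + 22.4×10⁻⁶×39×725 = 0.9727 mm.
The walls prevent any net length change, so an axial force P (same in every segment) develops. Compatibility: P · Σ Lᵢ/(AᵢEᵢ) = δ_free.
The series flexibility is Σ Lᵢ/(AᵢEᵢ) = 750/(850×27×10³) + 725/(2225×72×10³) = 3.721×10⁻⁵ mm/N.
So P = 0.9727 / 3.721×10⁻⁵ = 26.14 kN, tensile.
σ_{concrete} = P / A = 26140 / 850 = 30.76 MPa.

σ ≈ 30.8 MPa (tensile)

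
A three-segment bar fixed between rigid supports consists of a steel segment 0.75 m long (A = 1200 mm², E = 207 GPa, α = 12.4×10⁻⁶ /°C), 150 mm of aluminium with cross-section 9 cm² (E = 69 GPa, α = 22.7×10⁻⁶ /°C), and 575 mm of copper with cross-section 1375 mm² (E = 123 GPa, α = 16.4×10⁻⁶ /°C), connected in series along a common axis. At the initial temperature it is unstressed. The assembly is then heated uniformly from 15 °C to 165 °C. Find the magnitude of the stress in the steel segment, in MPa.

With the walls removed the bar would change length by δ_free = Σ αᵢΔT Lᵢ = 12.4×10⁻⁶×150×750 + 22.7×10⁻⁶×150×150 + 16.4×10⁻⁶×150×575 = 3.32 mm.
Since the ends are fixed, an axial force P builds up, equal in every segment, with P · Σ Lᵢ/(AᵢEᵢ) = δ_free.
Σ Lᵢ/(AᵢEᵢ) = 750/(1200×207×10³) + 150/(900×69×10³) + 575/(1375×123×10³) = 8.835×10⁻⁶ mm/N.
Hence P = δ_free / Σ(L/AE) = 3.32/8.835×10⁻⁶ = 375.8 kN (compressive).
σ_{steel} = P / A = 375800 / 1200 = 313.2 MPa.

σ ≈ 313 MPa (compressive)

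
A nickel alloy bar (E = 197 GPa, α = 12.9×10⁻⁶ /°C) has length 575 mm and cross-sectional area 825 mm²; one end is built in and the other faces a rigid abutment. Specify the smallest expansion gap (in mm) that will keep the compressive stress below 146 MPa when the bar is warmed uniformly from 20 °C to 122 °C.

g ≈ 0.33 mm

Free expansion if unrestrained: δ_free = αΔT L = 12.9×10⁻⁶ × 102 × 575 = 0.7566 mm.
At the allowable stress the elastic shortening the wall may impose is σL/E = 146 × 575 / (197×10³) = 0.4261 mm.
So the gap has to take up the difference, g_min = δ_free − σL/E = 0.7566 − 0.4261 = 0.3304 mm.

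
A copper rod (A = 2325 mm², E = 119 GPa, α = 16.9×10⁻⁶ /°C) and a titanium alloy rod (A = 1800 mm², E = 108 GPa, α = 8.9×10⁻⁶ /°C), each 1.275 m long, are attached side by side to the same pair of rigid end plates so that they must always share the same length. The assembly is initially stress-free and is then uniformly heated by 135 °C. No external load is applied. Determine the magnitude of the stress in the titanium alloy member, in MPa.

The copper has the larger α, so on heating it would change length more than the titanium alloy if both were free. The rigid plates force a common final length, so the copper is put into compression and the titanium alloy into tension, with equal and opposite forces P (no external load).
Equating the net (thermal + elastic) strains gives |α₁ − α₂|·ΔT = P·[1/(A₁E₁) + 1/(A₂E₂)].
|α₁ − α₂|·ΔT = 8×10⁻⁶ × 135 = 0.00108.
1/(A₁E₁) + 1/(A₂E₂) = 1/(2325×119×10³) + 1/(1800×108×10³) = 8.758×10⁻⁹ N⁻¹.
So P = 0.00108 / 8.758×10⁻⁹ = 123.3 kN.
σ_{titanium alloy} = P/A₂ = 123300/1800 = 68.51 MPa, tensile.

σ ≈ 68.5 MPa (tensile)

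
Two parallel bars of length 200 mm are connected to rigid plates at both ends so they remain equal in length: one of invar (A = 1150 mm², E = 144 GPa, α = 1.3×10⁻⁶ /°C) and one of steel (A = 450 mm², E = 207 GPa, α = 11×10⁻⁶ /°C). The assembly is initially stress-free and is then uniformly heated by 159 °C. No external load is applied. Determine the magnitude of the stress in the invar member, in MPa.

σ ≈ 80 MPa (tensile)

The steel has the larger α, so on heating it would change length more than the invar if both were free. The rigid plates force a common final length, so the steel is put into compression and the invar into tension, with equal and opposite forces P (no external load).
Equating the net (thermal + elastic) strains gives |α₁ − α₂|·ΔT = P·[1/(A₁E₁) + 1/(A₂E₂)].
|α₁ − α₂|·ΔT = 9.7×10⁻⁶ × 159 = 0.001542.
1/(A₁E₁) + 1/(A₂E₂) = 1/(1150×144×10³) + 1/(450×207×10³) = 1.677×10⁻⁸ N⁻¹.
P = 0.001542 / 1.677×10⁻⁸ = 91950 N = 91.95 kN.
σ_{invar} = P/A₁ = 91950/1150 = 79.95 MPa, tensile.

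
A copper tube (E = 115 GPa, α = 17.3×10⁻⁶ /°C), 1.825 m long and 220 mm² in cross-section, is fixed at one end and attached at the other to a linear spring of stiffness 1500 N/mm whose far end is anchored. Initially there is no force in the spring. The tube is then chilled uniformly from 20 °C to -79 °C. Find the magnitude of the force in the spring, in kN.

P ≈ 4.23 kN

If the spring were absent the tube would shorten by αΔT L = 17.3×10⁻⁶ × 99 × 1825 = 3.126 mm.
With a force P in the spring, the elastic change of the tube is PL/(AE) and that of the spring is P/k; compatibility requires their sum to equal δ_free.
P [ L/(AE) + 1/k ] = δ_free → P [ 1825/(220×115×10³) + 1/(1500) ] = 3.126.
P = 3.126 / 0.0007388 = 4231 N.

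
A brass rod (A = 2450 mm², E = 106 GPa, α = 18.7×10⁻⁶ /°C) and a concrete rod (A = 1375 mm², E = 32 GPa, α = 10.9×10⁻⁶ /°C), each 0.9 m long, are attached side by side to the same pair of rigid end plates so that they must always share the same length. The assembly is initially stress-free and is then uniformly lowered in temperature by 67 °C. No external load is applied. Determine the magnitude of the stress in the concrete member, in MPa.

Both members must finish at the same length. With the larger α, the brass tends to over-contract; the plates restrain it, putting the brass in tension and the concrete in compression. With no external load the two internal forces are equal and opposite, magnitude P.
Equating the net (thermal + elastic) strains gives |α₁ − α₂|·ΔT = P·[1/(A₁E₁) + 1/(A₂E₂)].
|α₁ − α₂|·ΔT = 7.8×10⁻⁶ × 67 = 0.0005226.
1/(A₁E₁) + 1/(A₂E₂) = 1/(2450×106×10³) + 1/(1375×32×10³) = 2.658×10⁻⁸ N⁻¹.
So P = 0.0005226 / 2.658×10⁻⁸ = 19.66 kN.
σ_{concrete} = P/A₂ = 19660/1375 = 14.3 MPa, compressive.

σ ≈ 14.3 MPa (compressive)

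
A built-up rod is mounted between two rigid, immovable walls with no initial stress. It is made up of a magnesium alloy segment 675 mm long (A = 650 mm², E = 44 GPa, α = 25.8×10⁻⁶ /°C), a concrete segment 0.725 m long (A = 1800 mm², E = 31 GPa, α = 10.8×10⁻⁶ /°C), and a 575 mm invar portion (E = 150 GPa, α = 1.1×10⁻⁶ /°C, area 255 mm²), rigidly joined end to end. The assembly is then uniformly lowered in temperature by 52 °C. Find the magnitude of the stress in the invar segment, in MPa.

σ ≈ 102 MPa (tensile)

If the supports were absent, the total length change would be Σ αᵢΔT Lᵢ = 25.8×10⁻⁶×52×675 + 10.8×10⁻⁶×52×725 + 1.1×10⁻⁶×52×575 = 1.346 mm.
Since the ends are fixed, an axial force P builds up, equal in every segment, with P · Σ Lᵢ/(AᵢEᵢ) = δ_free.
The series flexibility is Σ Lᵢ/(AᵢEᵢ) = 675/(650×44×10³) + 725/(1800×31×10³) + 575/(255×150×10³) = 5.163×10⁻⁵ mm/N.
P = 1.346 / 5.163×10⁻⁵ = 26060 N = 26.06 kN, tensile.
σ_{invar} = P / A = 26060 / 255 = 102.2 MPa.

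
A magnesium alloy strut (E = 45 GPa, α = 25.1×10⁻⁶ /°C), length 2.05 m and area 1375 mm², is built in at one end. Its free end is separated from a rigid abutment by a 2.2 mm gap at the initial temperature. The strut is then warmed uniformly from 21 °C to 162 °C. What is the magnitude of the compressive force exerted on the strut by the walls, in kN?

P ≈ 153 kN

If the wall were absent the strut would grow by αΔT L = 25.1×10⁻⁶ × 141 × 2050 = 7.255 mm.
After closing the 2.2 mm clearance, 7.255 − 2.2 = 5.055 mm of expansion remains to be suppressed by the wall.
That suppressed elongation corresponds to σ = E·Δ/L = 45×10³ × 5.055/2050 = 111 MPa.
P = σA = 111 × 1375 = 152.6 kN.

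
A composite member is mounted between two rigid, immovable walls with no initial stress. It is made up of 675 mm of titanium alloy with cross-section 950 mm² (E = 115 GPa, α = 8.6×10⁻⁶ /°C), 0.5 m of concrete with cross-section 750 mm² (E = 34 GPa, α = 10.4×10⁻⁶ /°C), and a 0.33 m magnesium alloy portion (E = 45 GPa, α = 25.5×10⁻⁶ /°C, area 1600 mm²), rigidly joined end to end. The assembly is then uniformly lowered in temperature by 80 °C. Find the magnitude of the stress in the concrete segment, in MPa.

σ ≈ 68.2 MPa (tensile)

Free thermal contraction of the whole bar: Σ αᵢΔT Lᵢ = 8.6×10⁻⁶×80×675 + 10.4×10⁻⁶×80×500 + 25.5×10⁻⁶×80×330 = 1.554 mm.
Since the ends are fixed, an axial force P builds up, equal in every segment, with P · Σ Lᵢ/(AᵢEᵢ) = δ_free.
The series flexibility is Σ Lᵢ/(AᵢEᵢ) = 675/(950×115×10³) + 500/(750×34×10³) + 330/(1600×45×10³) = 3.037×10⁻⁵ mm/N.
So P = 1.554 / 3.037×10⁻⁵ = 51.16 kN, tensile.
σ_{concrete} = P / A = 51160 / 750 = 68.21 MPa.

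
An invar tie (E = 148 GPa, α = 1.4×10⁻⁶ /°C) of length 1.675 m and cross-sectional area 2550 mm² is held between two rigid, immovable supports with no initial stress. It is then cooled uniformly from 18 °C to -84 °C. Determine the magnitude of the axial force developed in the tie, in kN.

P ≈ 53.9 kN (tensile)

With zero net strain, σ = E·αΔT = 148 GPa × 1.4×10⁻⁶ × 102 = 21.13 MPa.
Then P = σA = 21.13 × 2550 mm² = 53.89 kN, tensile.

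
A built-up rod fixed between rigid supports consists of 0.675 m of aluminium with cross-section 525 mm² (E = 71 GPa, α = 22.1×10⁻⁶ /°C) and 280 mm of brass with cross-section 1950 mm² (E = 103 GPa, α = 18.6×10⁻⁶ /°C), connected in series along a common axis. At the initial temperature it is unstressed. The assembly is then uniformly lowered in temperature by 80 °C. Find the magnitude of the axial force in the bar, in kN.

P ≈ 82.6 kN (tensile)

With the walls removed the bar would change length by δ_free = Σ αᵢΔT Lᵢ = 22.1×10⁻⁶×80×675 + 18.6×10⁻⁶×80×280 = 1.61 mm.
The rigid supports impose zero overall length change; the single axial force P common to all segments must satisfy P Σ Lᵢ/(AᵢEᵢ) = δ_free.
The series flexibility is Σ Lᵢ/(AᵢEᵢ) = 675/(525×71×10³) + 280/(1950×103×10³) = 1.95×10⁻⁵ mm/N.
P = 1.61 / 1.95×10⁻⁵ = 82550 N = 82.55 kN, tensile.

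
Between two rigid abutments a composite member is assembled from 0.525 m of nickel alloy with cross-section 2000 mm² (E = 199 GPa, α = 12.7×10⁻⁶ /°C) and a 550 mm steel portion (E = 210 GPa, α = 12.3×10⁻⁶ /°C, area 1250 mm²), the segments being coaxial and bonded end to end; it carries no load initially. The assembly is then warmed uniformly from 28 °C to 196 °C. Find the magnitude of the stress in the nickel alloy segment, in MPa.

σ ≈ 330 MPa (compressive)

With the walls removed the bar would change length by δ_free = Σ αᵢΔT Lᵢ = 12.7×10⁻⁶×168×525 + 12.3×10⁻⁶×168×550 = 2.257 mm.
The walls prevent any net length change, so an axial force P (same in every segment) develops. Compatibility: P · Σ Lᵢ/(AᵢEᵢ) = δ_free.
The series flexibility is Σ Lᵢ/(AᵢEᵢ) = 525/(2000×199×10³) + 550/(1250×210×10³) = 3.414×10⁻⁶ mm/N.
So P = 2.257 / 3.414×10⁻⁶ = 660.9 kN, compressive.
σ_{nickel alloy} = P / A = 660900 / 2000 = 330.5 MPa.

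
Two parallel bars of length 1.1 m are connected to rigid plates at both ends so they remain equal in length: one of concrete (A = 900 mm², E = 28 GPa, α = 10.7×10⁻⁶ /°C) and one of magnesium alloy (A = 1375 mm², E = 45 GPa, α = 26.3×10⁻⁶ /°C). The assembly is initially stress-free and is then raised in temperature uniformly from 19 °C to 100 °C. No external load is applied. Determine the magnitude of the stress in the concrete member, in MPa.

The magnesium alloy has the larger α, so on heating it would change length more than the concrete if both were free. The rigid plates force a common final length, so the magnesium alloy is put into compression and the concrete into tension, with equal and opposite forces P (no external load).
Equating the net (thermal + elastic) strains gives |α₁ − α₂|·ΔT = P·[1/(A₁E₁) + 1/(A₂E₂)].
|α₁ − α₂|·ΔT = 15.6×10⁻⁶ × 81 = 0.001264.
1/(A₁E₁) + 1/(A₂E₂) = 1/(900×28×10³) + 1/(1375×45×10³) = 5.584×10⁻⁸ N⁻¹.
So P = 0.001264 / 5.584×10⁻⁸ = 22.63 kN.
σ_{concrete} = P/A₁ = 22630/900 = 25.14 MPa, tensile.

σ ≈ 25.1 MPa (tensile)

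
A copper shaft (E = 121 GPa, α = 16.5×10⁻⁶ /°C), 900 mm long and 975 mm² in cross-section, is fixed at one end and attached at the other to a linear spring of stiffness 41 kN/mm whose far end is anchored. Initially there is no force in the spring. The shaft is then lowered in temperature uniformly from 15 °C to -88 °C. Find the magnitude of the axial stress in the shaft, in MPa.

Free thermal contraction: δ_free = αΔT L = 16.5×10⁻⁶ × 103 × 900 = 1.53 mm.
Let P be the tensile force in the spring. The shaft extends elastically by PL/(AE) and the spring stretches by P/k; together these equal δ_free.
P [ L/(AE) + 1/k ] = δ_free → P [ 900/(975×121×10³) + 1/(41×10³) ] = 1.53.
P = 1.53 / 3.202×10⁻⁵ = 47770 N.
σ = P/A = 47770/975 = 48.99 MPa.

σ ≈ 49 MPa (tensile)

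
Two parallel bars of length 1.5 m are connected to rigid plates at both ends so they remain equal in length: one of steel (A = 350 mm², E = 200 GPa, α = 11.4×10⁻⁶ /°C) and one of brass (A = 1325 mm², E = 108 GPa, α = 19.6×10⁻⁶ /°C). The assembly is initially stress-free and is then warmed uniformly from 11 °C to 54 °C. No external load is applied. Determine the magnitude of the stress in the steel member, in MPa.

σ ≈ 47.4 MPa (tensile)

Equilibrium of a rigid end plate with no external load gives equal and opposite internal forces ±P in the two members. Since α_{brass} > α_{steel}, heating drives the brass into compression and the steel into tension.
Equating the net (thermal + elastic) strains gives |α₁ − α₂|·ΔT = P·[1/(A₁E₁) + 1/(A₂E₂)].
|α₁ − α₂|·ΔT = 8.2×10⁻⁶ × 43 = 0.0003526.
1/(A₁E₁) + 1/(A₂E₂) = 1/(350×200×10³) + 1/(1325×108×10³) = 2.127×10⁻⁸ N⁻¹.
So P = 0.0003526 / 2.127×10⁻⁸ = 16.57 kN.
σ_{steel} = P/A₁ = 16570/350 = 47.36 MPa, tensile.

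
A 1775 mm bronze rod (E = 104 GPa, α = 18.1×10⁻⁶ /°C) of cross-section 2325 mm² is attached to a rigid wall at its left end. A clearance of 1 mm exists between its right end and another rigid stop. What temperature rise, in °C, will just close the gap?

ΔT ≈ 31.1 °C

The gap closes when αΔT L = 1 mm, since the rod is still unstressed at that instant.
ΔT = 1 / (18.1×10⁻⁶ × 1775) = 31.13 °C.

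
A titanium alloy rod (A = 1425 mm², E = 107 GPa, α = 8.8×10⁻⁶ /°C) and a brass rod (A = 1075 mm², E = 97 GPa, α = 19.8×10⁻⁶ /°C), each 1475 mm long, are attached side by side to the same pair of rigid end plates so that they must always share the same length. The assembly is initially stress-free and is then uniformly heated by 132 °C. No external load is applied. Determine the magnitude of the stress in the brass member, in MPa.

σ ≈ 83.6 MPa (compressive)

The brass has the larger α, so on heating it would change length more than the titanium alloy if both were free. The rigid plates force a common final length, so the brass is put into compression and the titanium alloy into tension, with equal and opposite forces P (no external load).
Compatibility of the two members (thermal + elastic change equal): (α₁ − α₂)ΔT = P·[1/(A₁E₁) + 1/(A₂E₂)].
|α₁ − α₂|·ΔT = 11×10⁻⁶ × 132 = 0.001452.
1/(A₁E₁) + 1/(A₂E₂) = 1/(1425×107×10³) + 1/(1075×97×10³) = 1.615×10⁻⁸ N⁻¹.
So P = 0.001452 / 1.615×10⁻⁸ = 89.92 kN.
σ_{brass} = P/A₂ = 89920/1075 = 83.64 MPa, compressive.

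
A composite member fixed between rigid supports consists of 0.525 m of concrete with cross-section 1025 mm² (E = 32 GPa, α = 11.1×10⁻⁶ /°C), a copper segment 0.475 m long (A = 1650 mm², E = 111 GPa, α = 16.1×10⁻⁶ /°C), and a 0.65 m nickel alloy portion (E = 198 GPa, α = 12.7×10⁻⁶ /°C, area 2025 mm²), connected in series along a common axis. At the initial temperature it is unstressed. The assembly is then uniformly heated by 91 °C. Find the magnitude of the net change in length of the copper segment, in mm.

Free thermal expansion of the whole bar: Σ αᵢΔT Lᵢ = 11.1×10⁻⁶×91×525 + 16.1×10⁻⁶×91×475 + 12.7×10⁻⁶×91×650 = 1.977 mm.
The walls prevent any net length change, so an axial force P (same in every segment) develops. Compatibility: P · Σ Lᵢ/(AᵢEᵢ) = δ_free.
Σ Lᵢ/(AᵢEᵢ) = 525/(1025×32×10³) + 475/(1650×111×10³) + 650/(2025×198×10³) = 2.022×10⁻⁵ mm/N.
So P = 1.977 / 2.022×10⁻⁵ = 97.79 kN, compressive.
For the copper segment, free thermal change = 16.1×10⁻⁶×91×475 = 0.6959 mm and elastic change from P = 97790×475/(1650×111×10³) = 0.2536 mm; these oppose, so the net change is 0.442 mm (segment lengthens).

|ΔL| ≈ 0.442 mm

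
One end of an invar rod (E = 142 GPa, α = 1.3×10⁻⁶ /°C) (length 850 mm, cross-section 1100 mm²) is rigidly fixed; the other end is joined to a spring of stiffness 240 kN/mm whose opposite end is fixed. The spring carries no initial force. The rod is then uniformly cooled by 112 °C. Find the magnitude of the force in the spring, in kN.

The unrestrained thermal change is αΔT L = 1.3×10⁻⁶ × 112 × 850 = 0.1238 mm.
Let P be the tensile force in the spring. The rod extends elastically by PL/(AE) and the spring stretches by P/k; together these equal δ_free.
So P = δ_free / [L/(AE) + 1/k] = 0.1238 / [ 850/(1100×142×10³) + 1/(240×10³) ].
P = 0.1238 / 9.608×10⁻⁶ = 12880 N.

P ≈ 12.9 kN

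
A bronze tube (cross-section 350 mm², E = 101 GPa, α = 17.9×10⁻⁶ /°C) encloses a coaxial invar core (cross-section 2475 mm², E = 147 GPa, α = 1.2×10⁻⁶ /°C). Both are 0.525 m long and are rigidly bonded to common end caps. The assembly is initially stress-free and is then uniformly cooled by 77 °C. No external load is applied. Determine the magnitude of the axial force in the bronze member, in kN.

Both members must finish at the same length. With the larger α, the bronze tends to over-contract; the plates restrain it, putting the bronze in tension and the invar in compression. With no external load the two internal forces are equal and opposite, magnitude P.
Compatibility of the two members (thermal + elastic change equal): (α₁ − α₂)ΔT = P·[1/(A₁E₁) + 1/(A₂E₂)].
|α₁ − α₂|·ΔT = 16.7×10⁻⁶ × 77 = 0.001286.
1/(A₁E₁) + 1/(A₂E₂) = 1/(350×101×10³) + 1/(2475×147×10³) = 3.104×10⁻⁸ N⁻¹.
P = 0.001286 / 3.104×10⁻⁸ = 41430 N = 41.43 kN.

P ≈ 41.4 kN (tensile in the bronze)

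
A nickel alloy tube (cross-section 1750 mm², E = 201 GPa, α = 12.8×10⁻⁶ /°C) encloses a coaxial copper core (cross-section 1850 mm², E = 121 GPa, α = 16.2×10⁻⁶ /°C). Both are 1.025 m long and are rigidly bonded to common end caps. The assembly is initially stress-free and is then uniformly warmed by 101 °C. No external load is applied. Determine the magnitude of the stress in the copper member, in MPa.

σ ≈ 25.4 MPa (compressive)

Equilibrium of a rigid end plate with no external load gives equal and opposite internal forces ±P in the two members. Since α_{copper} > α_{nickel alloy}, heating drives the copper into compression and the nickel alloy into tension.
Compatibility of the two members (thermal + elastic change equal): (α₁ − α₂)ΔT = P·[1/(A₁E₁) + 1/(A₂E₂)].
|α₁ − α₂|·ΔT = 3.4×10⁻⁶ × 101 = 0.0003434.
1/(A₁E₁) + 1/(A₂E₂) = 1/(1750×201×10³) + 1/(1850×121×10³) = 7.31×10⁻⁹ N⁻¹.
So P = 0.0003434 / 7.31×10⁻⁹ = 46.98 kN.
σ_{copper} = P/A₂ = 46980/1850 = 25.39 MPa, compressive.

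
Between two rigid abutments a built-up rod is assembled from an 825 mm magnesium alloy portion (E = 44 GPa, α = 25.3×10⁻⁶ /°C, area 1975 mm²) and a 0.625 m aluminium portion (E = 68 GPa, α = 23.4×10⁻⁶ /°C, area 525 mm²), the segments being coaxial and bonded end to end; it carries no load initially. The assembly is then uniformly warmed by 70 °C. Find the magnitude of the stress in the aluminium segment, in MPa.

σ ≈ 175 MPa (compressive)

Free thermal expansion of the whole bar: Σ αᵢΔT Lᵢ = 25.3×10⁻⁶×70×825 + 23.4×10⁻⁶×70×625 = 2.485 mm.
The rigid supports impose zero overall length change; the single axial force P common to all segments must satisfy P Σ Lᵢ/(AᵢEᵢ) = δ_free.
Σ Lᵢ/(AᵢEᵢ) = 825/(1975×44×10³) + 625/(525×68×10³) = 2.7×10⁻⁵ mm/N.
So P = 2.485 / 2.7×10⁻⁵ = 92.03 kN, compressive.
σ_{aluminium} = P / A = 92030 / 525 = 175.3 MPa.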